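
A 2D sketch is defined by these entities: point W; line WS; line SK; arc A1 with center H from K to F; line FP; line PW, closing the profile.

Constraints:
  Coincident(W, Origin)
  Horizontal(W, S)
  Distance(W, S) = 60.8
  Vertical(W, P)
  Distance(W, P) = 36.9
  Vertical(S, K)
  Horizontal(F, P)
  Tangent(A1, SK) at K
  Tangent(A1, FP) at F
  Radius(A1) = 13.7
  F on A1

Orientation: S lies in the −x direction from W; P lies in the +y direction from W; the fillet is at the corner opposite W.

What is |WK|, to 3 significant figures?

65.1

The virtual corner opposite W is at (-60.8, 36.9). Since A1 is tangent to SK there, HK ⟂ SK and tangency of A1 to FP means the radius HF is perpendicular to FP, with radius 13.7, so the center H sits 13.7 in from both sides at H = (-47.1, 23.2). That places the tangent points at K = (-60.8, 23.2) on SK and F = (-47.1, 36.9) on FP. Then |WK| = |K − W| = 65.1.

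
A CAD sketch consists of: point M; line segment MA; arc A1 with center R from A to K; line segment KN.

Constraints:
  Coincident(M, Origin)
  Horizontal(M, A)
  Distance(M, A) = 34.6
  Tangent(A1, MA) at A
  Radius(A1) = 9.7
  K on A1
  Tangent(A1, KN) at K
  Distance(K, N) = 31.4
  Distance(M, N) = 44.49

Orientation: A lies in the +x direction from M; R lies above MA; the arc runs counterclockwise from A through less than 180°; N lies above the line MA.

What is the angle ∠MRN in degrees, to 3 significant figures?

80.4°

Checks: |RK| = 9.700 ✓; ∠(RK, KN) = 90.00° ✓; |KN| = 31.40 ✓; |MN| = 44.49 ✓.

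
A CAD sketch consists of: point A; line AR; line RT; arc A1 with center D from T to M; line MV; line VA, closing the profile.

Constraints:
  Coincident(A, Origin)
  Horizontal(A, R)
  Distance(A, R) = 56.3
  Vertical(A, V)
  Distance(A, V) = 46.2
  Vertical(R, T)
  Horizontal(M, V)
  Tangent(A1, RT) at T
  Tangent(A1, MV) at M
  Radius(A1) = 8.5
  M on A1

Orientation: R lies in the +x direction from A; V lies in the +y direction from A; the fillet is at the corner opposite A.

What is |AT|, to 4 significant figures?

67.76

A is at the origin; AR is horizontal with |AR| = 56.3 and R on the +x side, so R = (56.30, 0.000). AV is vertical with |AV| = 46.2 and V on the +y side, so V = (0.000, 46.20). The virtual corner opposite A is at (56.30, 46.20). Since A1 is tangent to RT there, DT ⟂ RT and the tangent condition forces DM to be normal to MV, with radius 8.5, so the center D sits 8.5 in from both sides at D = (47.80, 37.70). That places the tangent points at T = (56.30, 37.70) on RT and M = (47.80, 46.20) on MV. Then |AT| = |T − A| = 67.76.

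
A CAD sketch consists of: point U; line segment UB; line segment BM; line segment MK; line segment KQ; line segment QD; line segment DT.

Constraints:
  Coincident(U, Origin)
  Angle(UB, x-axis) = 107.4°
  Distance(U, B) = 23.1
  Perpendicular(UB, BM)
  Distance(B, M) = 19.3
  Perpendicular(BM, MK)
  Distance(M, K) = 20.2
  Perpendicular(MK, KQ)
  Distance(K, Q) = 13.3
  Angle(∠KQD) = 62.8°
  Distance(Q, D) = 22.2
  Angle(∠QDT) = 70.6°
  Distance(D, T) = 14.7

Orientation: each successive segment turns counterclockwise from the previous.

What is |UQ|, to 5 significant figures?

6.6641

U is at the origin; UB runs at 107.4° with length 23.1, so B = (-6.9078, 22.043). UB is perpendicular to BM, so BM runs at -162.60°; with |BM| = 19.3, M = (-25.325, 16.271). The perpendicularity gives MK at right angles to BM, so MK runs at -72.600°; with |MK| = 20.2, K = (-19.284, -3.0042). The perpendicularity gives KQ at right angles to MK, so KQ runs at 17.400°; with |KQ| = 13.3, Q = (-6.5927, 0.97305). Then |UQ| = |Q − U| = 6.6641.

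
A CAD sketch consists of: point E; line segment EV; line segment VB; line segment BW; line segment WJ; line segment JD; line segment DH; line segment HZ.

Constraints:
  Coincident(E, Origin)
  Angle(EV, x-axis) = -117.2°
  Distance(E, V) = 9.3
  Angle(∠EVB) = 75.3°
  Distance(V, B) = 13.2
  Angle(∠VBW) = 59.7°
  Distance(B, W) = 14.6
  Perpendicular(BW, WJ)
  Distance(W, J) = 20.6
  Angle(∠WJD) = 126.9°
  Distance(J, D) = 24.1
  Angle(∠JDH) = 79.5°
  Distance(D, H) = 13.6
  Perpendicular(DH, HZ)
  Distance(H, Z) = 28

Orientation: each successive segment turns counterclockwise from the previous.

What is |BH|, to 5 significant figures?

25.274

E is at the origin; EV runs at -117.2° with length 9.3, so V = (-4.2510, -8.2716). ∠EVB = 75.3° gives VB at -12.500° from the x-axis; with |VB| = 13.2, B = (8.6361, -11.129). ∠VBW = 59.7° gives BW at 107.80° from the x-axis; with |BW| = 14.6, W = (4.1729, 2.7725). The perpendicularity gives WJ at right angles to BW, so WJ runs at -162.20°; with |WJ| = 20.6, J = (-15.441, -3.5248). ∠WJD = 126.9° gives JD at -109.10° from the x-axis; with |JD| = 24.1, D = (-23.327, -26.298). ∠JDH = 79.5° gives DH at -8.6000° from the x-axis; with |DH| = 13.6, H = (-9.8798, -28.332). Then |BH| = |H − B| = 25.274.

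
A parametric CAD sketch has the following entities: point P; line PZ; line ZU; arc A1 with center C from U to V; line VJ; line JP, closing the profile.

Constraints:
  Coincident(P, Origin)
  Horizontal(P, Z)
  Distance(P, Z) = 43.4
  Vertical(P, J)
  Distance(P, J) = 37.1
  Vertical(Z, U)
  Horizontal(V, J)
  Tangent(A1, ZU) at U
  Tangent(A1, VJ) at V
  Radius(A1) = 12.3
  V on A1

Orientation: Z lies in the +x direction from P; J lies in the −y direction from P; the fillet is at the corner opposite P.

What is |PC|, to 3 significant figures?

39.8

P is at the origin; PZ is horizontal with |PZ| = 43.4 and Z on the +x side, so Z = (43.4, 0.00). P and J share the same x with |PJ| = 37.1 and J on the −y side, so J = (0.00, -37.1). The virtual corner opposite P is at (43.4, -37.1). Tangency of A1 to ZU means the radius CU is perpendicular to ZU and since A1 is tangent to VJ there, CV ⟂ VJ, with radius 12.3, so the center C sits 12.3 in from both sides at C = (31.1, -24.8). Then |PC| = |C − P| = 39.8.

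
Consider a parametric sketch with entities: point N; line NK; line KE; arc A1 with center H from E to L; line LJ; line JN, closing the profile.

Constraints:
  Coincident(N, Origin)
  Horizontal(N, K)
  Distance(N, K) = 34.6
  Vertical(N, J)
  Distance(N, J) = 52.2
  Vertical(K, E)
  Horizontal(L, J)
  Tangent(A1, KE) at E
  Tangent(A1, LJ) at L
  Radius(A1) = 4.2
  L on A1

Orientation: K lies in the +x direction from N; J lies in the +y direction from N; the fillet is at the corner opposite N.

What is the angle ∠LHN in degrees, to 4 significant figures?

147.7°

N is at the origin; NK is horizontal with |NK| = 34.6 and K on the +x side, so K = (34.60, 0.000). N and J share the same x with |NJ| = 52.2 and J on the +y side, so J = (0.000, 52.20). The virtual corner opposite N is at (34.60, 52.20). The tangent condition forces HE to be normal to KE and the tangent condition forces HL to be normal to LJ, with radius 4.2, so the center H sits 4.2 in from both sides at H = (30.40, 48.00). That places the tangent points at E = (34.60, 48.00) on KE and L = (30.40, 52.20) on LJ. Then cos ∠LHN = HL·HN / (|HL||HN|), giving 147.7°.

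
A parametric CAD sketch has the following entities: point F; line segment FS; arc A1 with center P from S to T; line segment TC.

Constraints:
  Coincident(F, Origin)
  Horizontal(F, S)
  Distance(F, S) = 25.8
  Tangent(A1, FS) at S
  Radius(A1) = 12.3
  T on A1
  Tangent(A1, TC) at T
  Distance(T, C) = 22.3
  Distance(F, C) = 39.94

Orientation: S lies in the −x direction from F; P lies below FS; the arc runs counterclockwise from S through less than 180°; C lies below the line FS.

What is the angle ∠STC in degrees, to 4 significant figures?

110.4°

F is at the origin; F and S share the same y with |FS| = 25.8 and S on the −x side, so S = (-25.80, 0.000). Since A1 is tangent to FS there, PS ⟂ FS, so P = S + (0, -12.3) = (-25.80, -12.30). Since PT ⟂ TC (tangency), |PC| = √(12.3² + 22.3²) = 25.47 regardless of where T sits on A1. So C lies on both circle(F, 39.94) and circle(P, 25.47); the below-FS intersection is C = (-16.93, -36.17). T is the foot of the tangent from C: T = (-33.83, -21.62).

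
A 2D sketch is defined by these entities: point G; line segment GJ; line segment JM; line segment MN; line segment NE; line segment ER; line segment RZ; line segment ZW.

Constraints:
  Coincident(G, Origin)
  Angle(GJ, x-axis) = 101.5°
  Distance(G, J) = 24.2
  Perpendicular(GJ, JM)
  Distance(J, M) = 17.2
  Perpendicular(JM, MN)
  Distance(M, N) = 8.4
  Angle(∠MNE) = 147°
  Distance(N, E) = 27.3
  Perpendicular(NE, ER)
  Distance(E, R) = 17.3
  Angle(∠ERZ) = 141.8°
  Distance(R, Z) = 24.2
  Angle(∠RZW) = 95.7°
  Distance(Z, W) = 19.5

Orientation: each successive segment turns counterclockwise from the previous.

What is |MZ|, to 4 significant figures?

37.19

The perpendicularity gives ER at right angles to NE, so ER runs at 44.50°; with |ER| = 17.3, R = (11.47, 4.708). ∠ERZ = 141.8° gives RZ at 82.70° from the x-axis; with |RZ| = 24.2, Z = (14.54, 28.71). Then |MZ| = |Z − M| = 37.19.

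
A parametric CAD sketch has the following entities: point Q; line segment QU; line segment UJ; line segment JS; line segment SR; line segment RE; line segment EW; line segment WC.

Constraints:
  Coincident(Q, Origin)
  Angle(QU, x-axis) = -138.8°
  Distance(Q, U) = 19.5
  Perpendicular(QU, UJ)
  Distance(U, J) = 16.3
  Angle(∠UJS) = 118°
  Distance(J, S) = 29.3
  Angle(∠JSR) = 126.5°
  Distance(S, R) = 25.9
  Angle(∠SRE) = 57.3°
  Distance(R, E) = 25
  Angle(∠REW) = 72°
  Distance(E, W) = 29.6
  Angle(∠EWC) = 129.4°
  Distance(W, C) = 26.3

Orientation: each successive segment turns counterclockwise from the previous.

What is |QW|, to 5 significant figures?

34.507

Q is at the origin; QU runs at -138.8° with length 19.5, so U = (-14.672, -12.844). The perpendicularity gives UJ at right angles to QU, so UJ runs at -48.800°; with |UJ| = 16.3, J = (-3.9355, -25.109). ∠UJS = 118.0° gives JS at 13.200° from the x-axis; with |JS| = 29.3, S = (24.590, -18.418). ∠JSR = 126.5° gives SR at 66.700° from the x-axis; with |SR| = 25.9, R = (34.835, 5.3696). ∠SRE = 57.3° gives RE at -170.60° from the x-axis; with |RE| = 25.0, E = (10.171, 1.2865). ∠REW = 72.0° gives EW at -62.600° from the x-axis; with |EW| = 29.6, W = (23.793, -24.993). Then |QW| = |W − Q| = 34.507.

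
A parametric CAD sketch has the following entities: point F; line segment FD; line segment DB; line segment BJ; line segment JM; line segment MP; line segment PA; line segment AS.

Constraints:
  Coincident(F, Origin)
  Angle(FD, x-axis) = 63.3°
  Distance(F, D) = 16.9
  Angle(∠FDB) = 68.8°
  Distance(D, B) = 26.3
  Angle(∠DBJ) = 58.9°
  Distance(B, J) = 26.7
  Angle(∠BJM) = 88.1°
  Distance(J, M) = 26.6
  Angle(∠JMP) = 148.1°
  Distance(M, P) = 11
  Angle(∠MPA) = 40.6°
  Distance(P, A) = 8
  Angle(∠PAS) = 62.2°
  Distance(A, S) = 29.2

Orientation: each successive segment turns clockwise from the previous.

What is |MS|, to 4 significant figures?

23.32

F is at the origin; FD runs at 63.3° with length 16.9, so D = (7.593, 15.10). ∠FDB = 68.8° gives DB at -47.90° from the x-axis; with |DB| = 26.3, B = (25.23, -4.416). ∠DBJ = 58.9° gives BJ at -169.0° from the x-axis; with |BJ| = 26.7, J = (-0.9837, -9.511). ∠BJM = 88.1° gives JM at 99.10° from the x-axis; with |JM| = 26.6, M = (-5.191, 16.75). ∠JMP = 148.1° gives MP at 67.20° from the x-axis; with |MP| = 11.0, P = (-0.9281, 26.90). ∠MPA = 40.6° gives PA at -72.20° from the x-axis; with |PA| = 8.0, A = (1.517, 19.28). ∠PAS = 62.2° gives AS at 170.0° from the x-axis; with |AS| = 29.2, S = (-27.24, 24.35). Then |MS| = |S − M| = 23.32.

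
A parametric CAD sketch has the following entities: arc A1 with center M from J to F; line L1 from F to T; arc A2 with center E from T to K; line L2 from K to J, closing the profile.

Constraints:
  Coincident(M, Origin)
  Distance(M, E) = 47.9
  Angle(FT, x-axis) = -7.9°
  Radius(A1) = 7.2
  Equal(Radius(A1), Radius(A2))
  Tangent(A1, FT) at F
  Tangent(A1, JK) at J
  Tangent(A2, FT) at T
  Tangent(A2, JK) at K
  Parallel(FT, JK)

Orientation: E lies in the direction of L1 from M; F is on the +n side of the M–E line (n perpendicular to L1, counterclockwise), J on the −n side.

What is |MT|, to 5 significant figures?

48.438

The slot axis is L1's direction at -7.9°, so u = (cos -7.9°, sin -7.9°) = (0.99051, -0.13744) and n = (−sin -7.9°, cos -7.9°) = (0.13744, 0.99051). M is at the origin and E lies 47.9 along u from M, so E = 47.9·u = (47.445, -6.5836). Tangency of A1 to both parallel lines with radius 7.2 puts F and J at M ± 7.2·n: F = (0.98960, 7.1317), J = (-0.98960, -7.1317). Equal radii place T and K the same way about E: T = E + 7.2·n = (48.435, 0.54807), K = E − 7.2·n = (46.456, -13.715). Then |MT| = |T − M| = 48.438.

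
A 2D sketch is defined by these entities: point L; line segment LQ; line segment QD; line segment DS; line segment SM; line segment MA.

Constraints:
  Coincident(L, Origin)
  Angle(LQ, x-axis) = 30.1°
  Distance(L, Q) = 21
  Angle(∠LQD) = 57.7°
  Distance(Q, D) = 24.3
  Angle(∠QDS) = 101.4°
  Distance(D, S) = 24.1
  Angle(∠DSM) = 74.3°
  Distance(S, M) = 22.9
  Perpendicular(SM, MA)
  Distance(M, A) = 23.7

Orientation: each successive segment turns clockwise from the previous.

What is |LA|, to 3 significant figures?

19.7

L is at the origin; LQ runs at 30.1° with length 21.0, so Q = (18.2, 10.5). ∠LQD = 57.7° gives QD at -92.2° from the x-axis; with |QD| = 24.3, D = (17.2, -13.8). ∠QDS = 101.4° gives DS at -171° from the x-axis; with |DS| = 24.1, S = (-6.55, -17.6). ∠DSM = 74.3° gives SM at 83.5° from the x-axis; with |SM| = 22.9, M = (-3.96, 5.15). SM is perpendicular to MA, so MA runs at -6.50°; with |MA| = 23.7, A = (19.6, 2.47). Then |LA| = |A − L| = 19.7.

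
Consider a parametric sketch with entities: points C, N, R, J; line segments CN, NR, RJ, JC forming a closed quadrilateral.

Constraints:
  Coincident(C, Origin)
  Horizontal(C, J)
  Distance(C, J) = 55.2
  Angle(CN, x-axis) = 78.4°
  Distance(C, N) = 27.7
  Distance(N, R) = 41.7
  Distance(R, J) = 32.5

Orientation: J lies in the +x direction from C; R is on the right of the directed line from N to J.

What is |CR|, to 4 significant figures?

26.33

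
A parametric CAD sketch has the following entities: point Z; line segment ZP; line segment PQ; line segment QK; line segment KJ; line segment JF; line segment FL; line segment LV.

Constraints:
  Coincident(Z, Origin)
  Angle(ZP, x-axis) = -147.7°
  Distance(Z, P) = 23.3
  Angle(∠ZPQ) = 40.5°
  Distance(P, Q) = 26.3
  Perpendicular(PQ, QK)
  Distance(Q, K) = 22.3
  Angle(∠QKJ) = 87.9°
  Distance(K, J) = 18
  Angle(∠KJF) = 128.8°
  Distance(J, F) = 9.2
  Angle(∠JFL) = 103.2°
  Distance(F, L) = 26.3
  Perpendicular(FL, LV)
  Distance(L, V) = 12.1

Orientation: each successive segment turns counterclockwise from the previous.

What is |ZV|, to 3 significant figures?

17.4

∠JFL = 103.2° gives FL at -58.1° from the x-axis; with |FL| = 26.3, L = (-0.977, -21.1). FL is perpendicular to LV, so LV runs at 31.9°; with |LV| = 12.1, V = (9.30, -14.7). Then |ZV| = |V − Z| = 17.4.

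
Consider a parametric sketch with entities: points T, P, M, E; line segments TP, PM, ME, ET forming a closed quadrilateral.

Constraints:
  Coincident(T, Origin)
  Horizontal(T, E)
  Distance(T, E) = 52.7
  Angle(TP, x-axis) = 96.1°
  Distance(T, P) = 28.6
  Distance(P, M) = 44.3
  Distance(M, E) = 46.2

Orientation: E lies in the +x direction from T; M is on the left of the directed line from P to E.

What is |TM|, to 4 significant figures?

58.40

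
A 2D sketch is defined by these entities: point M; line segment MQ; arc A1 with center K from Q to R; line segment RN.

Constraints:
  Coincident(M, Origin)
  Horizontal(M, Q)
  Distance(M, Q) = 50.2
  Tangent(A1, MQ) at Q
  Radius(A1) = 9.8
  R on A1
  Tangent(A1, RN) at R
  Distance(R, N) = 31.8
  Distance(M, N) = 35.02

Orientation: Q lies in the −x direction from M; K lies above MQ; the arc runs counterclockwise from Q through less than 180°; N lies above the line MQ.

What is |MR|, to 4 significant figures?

42.95

M is at the origin; M and Q share the same y with |MQ| = 50.2 and Q on the −x side, so Q = (-50.20, 0.000). Since A1 is tangent to MQ there, KQ ⟂ MQ, so K = Q + (0, 9.8) = (-50.20, 9.800). Since KR ⟂ RN (tangency), |KN| = √(9.8² + 31.8²) = 33.28 regardless of where R sits on A1. So N lies on both circle(M, 35.02) and circle(K, 33.28); the above-MQ intersection is N = (-21.91, 27.32). R is the foot of the tangent from N: R = (-42.82, 3.357).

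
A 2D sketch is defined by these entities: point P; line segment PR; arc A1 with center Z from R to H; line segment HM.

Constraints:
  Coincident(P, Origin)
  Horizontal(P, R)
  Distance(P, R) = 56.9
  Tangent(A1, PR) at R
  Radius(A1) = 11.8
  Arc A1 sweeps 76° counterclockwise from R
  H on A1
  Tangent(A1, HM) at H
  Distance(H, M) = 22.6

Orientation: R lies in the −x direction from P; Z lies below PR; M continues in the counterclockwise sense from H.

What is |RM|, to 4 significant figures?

35.20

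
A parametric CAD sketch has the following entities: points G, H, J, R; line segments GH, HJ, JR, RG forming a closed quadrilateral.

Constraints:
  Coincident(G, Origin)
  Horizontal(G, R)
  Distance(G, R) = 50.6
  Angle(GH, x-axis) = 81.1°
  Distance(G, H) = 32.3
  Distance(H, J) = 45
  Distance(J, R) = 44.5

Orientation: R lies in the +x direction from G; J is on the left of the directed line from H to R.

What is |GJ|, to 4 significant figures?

65.57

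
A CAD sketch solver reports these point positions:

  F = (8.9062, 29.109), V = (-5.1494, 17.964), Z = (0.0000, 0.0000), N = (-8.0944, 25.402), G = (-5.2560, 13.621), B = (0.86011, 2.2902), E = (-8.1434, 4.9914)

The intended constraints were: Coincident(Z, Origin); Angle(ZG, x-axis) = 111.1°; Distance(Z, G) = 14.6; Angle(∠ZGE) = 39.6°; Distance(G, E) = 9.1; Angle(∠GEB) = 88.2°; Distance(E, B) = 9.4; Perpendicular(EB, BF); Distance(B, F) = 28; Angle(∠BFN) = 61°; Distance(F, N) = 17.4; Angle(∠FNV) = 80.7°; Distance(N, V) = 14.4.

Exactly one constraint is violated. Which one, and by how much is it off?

Distance(N, V) = 14.4 — off by 6.40.

Z = (0.00, 0.00) ✓; ZG at 111.1° ✓; |ZG| = 14.60 ✓; ∠ZGE = 39.60° ✓; |GE| = 9.100 ✓; ∠GEB = 88.20° ✓; |EB| = 9.400 ✓; ∠(EB, BF) = 90.00° ✓; |BF| = 28.00 ✓; ∠BFN = 61.00° ✓; |FN| = 17.40 ✓; ∠FNV = 80.70° ✓; |NV| = 8.000 ✗.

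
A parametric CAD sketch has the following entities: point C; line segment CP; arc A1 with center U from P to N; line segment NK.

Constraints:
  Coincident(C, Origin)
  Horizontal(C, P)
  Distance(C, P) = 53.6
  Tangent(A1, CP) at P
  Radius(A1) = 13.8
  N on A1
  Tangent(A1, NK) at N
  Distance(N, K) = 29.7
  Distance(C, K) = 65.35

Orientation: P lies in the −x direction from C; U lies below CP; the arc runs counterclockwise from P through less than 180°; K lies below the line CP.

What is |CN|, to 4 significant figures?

68.28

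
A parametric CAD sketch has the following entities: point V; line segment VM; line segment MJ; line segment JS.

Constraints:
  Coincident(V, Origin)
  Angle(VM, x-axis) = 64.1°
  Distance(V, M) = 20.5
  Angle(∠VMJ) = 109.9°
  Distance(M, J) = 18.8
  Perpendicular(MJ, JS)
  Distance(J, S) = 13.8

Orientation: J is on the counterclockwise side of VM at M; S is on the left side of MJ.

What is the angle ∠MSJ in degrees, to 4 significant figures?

53.72°

∠VMJ = 109.9°, so MJ runs at 64.1° + (180° − 109.9°) = 134.2° from the x-axis; with |MJ| = 18.8, J = M + 18.8·(cos 134.2°, sin 134.2°) = (-4.152, 31.92). MJ ⟂ JS; with |JS| = 13.8 on the left of MJ, S = J + 13.8·(-0.7169, -0.6972) = (-14.05, 22.30). Then cos ∠MSJ = SM·SJ / (|SM||SJ|), giving 53.72°.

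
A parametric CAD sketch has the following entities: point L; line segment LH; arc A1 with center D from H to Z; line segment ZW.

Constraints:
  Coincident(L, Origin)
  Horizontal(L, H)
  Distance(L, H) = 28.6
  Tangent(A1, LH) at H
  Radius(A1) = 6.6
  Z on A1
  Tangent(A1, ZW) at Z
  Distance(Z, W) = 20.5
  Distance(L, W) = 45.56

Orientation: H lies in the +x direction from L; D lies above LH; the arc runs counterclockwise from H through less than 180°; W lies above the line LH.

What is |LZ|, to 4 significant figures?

35.67

Checks: |DZ| = 6.600 ✓; ∠(DZ, ZW) = 90.00° ✓; |ZW| = 20.50 ✓; |LW| = 45.56 ✓.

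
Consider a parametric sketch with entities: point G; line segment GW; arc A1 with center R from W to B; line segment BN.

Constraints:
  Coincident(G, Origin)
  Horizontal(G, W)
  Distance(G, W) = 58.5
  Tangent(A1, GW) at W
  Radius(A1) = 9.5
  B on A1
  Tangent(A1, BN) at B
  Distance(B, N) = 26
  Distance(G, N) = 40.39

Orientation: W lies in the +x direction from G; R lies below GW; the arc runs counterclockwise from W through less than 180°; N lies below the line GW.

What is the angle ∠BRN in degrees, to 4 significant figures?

69.93°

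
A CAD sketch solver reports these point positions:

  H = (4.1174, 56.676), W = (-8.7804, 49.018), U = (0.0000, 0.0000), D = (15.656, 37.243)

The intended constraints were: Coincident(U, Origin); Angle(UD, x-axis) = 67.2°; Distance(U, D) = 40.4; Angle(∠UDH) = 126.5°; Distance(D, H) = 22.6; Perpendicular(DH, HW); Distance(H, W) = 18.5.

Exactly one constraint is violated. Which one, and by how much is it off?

Distance(H, W) = 18.5 — off by 3.50.

U = (0.00, 0.00) ✓; UD at 67.20° ✓; |UD| = 40.40 ✓; ∠UDH = 126.5° ✓; |DH| = 22.60 ✓; ∠(DH, HW) = 90.00° ✓; |HW| = 15.00 ✗.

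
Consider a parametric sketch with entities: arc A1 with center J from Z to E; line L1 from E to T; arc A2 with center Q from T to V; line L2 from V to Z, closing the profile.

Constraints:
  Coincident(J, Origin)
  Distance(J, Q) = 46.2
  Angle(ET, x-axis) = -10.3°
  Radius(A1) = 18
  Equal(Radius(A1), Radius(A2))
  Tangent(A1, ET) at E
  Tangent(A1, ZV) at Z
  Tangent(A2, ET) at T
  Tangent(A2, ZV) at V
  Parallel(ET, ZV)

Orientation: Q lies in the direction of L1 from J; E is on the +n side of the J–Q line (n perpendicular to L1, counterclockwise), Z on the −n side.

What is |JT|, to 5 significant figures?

49.583

Tangency of A1 to both parallel lines with radius 18.0 puts E and Z at J ± 18.0·n: E = (3.2184, 17.710), Z = (-3.2184, -17.710). Equal radii place T and V the same way about Q: T = Q + 18.0·n = (48.674, 9.4493), V = Q − 18.0·n = (42.237, -25.971). Then |JT| = |T − J| = 49.583.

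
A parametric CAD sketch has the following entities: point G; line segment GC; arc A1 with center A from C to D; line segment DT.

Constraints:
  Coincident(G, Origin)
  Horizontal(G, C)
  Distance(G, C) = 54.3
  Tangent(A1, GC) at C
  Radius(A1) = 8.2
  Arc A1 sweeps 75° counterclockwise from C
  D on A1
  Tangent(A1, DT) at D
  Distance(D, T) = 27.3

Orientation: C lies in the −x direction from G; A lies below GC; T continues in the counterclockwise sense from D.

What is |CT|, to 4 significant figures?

35.74

On A1, C sits at bearing 90° from A; a 75° counterclockwise sweep puts D at bearing 165°, so D = A + 8.2·(cos 165°, sin 165°) = (-62.22, -6.078). Tangency of A1 to DT means the radius AD is perpendicular to DT, so DT runs along (−sin 165°, cos 165°); with |DT| = 27.3, T = (-69.29, -32.45). Then |CT| = |T − C| = 35.74.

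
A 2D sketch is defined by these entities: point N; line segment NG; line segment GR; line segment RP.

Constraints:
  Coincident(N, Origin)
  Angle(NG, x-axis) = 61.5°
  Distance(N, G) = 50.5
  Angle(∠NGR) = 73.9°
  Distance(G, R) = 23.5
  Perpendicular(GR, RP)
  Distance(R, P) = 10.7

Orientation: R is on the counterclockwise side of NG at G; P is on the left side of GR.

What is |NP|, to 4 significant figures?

38.99

N is at the origin; NG runs at 61.5° with length 50.5, so G = 50.5·(cos 61.5°, sin 61.5°) = (24.10, 44.38). ∠NGR = 73.9°, so GR runs at 61.5° + (180° − 73.9°) = 167.6° from the x-axis; with |GR| = 23.5, R = G + 23.5·(cos 167.6°, sin 167.6°) = (1.145, 49.43). GR is perpendicular to RP; with |RP| = 10.7 on the left of GR, P = R + 10.7·(-0.2147, -0.9767) = (-1.153, 38.98). Then |NP| = |P − N| = 38.99.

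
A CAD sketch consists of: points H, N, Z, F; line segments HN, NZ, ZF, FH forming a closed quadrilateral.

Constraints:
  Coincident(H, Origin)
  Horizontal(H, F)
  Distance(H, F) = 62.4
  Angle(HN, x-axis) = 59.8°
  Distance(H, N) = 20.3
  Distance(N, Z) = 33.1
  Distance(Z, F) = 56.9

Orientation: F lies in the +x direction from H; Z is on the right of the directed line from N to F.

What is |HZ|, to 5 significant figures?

17.240

H is at the origin; H and F share the same y with |HF| = 62.4 and F in +x, so F = (62.4, 0). HN runs at 59.8° with |HN| = 20.3, so N = (10.211, 17.545). Z is determined by |NZ| = 33.1 and |ZF| = 56.9 together: it lies at the intersection of circle(N, 33.1) and circle(F, 56.9). With |NF| = 55.059, the foot of the radical line on NF is 8.0775 from N and the perpendicular offset is √(33.1² − 8.0775²) = 32.099. Taking the right-of-NF solution: Z = (7.6392, -15.455).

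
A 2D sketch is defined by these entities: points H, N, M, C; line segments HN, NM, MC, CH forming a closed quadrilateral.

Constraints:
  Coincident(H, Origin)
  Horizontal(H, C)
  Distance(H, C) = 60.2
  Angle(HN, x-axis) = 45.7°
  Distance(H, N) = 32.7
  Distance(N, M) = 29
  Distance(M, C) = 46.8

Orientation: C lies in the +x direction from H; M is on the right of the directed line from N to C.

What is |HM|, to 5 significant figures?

14.177

Checks: |NM| = 29.00 ✓; |MC| = 46.80 ✓.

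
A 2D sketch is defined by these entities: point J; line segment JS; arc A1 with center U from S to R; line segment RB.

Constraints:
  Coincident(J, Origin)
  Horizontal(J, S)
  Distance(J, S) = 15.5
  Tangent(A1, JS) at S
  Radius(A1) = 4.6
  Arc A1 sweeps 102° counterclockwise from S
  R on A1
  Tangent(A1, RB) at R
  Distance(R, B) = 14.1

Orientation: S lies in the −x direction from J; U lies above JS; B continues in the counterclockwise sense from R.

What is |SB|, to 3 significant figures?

19.4

J is at the origin; JS is horizontal with |JS| = 15.5 and S on the −x side, so S = (-15.5, 0.00). A1 meets JS tangentially, so US is at right angles to JS, so U = S + (0, 4.6) = (-15.5, 4.60). On A1, S sits at bearing -90° from U; a 102° counterclockwise sweep puts R at bearing 12°, so R = U + 4.6·(cos 12°, sin 12°) = (-11.0, 5.56). A1 meets RB tangentially, so UR is at right angles to RB, so RB runs along (−sin 12°, cos 12°); with |RB| = 14.1, B = (-13.9, 19.3). Then |SB| = |B − S| = 19.4.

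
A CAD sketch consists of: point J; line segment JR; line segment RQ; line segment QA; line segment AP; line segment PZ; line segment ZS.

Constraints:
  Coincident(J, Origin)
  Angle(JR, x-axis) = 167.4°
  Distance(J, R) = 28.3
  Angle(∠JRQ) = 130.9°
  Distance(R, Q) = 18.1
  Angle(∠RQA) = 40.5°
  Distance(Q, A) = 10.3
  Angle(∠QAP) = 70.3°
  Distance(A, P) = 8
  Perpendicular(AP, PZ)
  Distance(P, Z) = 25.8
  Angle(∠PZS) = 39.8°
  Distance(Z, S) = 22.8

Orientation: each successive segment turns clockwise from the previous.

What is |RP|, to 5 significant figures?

7.4688

∠RQA = 40.5° gives QA at -21.200° from the x-axis; with |QA| = 10.3, A = (-26.597, 18.385). ∠QAP = 70.3° gives AP at -130.90° from the x-axis; with |AP| = 8.0, P = (-31.834, 12.339). Then |RP| = |P − R| = 7.4688.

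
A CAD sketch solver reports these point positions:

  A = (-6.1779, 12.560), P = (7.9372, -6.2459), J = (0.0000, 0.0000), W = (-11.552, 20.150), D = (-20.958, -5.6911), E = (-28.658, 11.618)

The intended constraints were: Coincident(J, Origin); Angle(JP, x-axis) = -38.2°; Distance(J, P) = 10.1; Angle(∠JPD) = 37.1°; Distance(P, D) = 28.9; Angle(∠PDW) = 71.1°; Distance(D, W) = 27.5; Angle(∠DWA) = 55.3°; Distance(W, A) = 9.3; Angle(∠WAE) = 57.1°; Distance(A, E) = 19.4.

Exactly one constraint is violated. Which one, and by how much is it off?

Distance(A, E) = 19.4 — off by 3.10.

J = (0.00, 0.00) ✓; JP at -38.20° ✓; |JP| = 10.10 ✓; ∠JPD = 37.10° ✓; |PD| = 28.90 ✓; ∠PDW = 71.10° ✓; |DW| = 27.50 ✓; ∠DWA = 55.30° ✓; |WA| = 9.300 ✓; ∠WAE = 57.10° ✓; |AE| = 22.50 ✗.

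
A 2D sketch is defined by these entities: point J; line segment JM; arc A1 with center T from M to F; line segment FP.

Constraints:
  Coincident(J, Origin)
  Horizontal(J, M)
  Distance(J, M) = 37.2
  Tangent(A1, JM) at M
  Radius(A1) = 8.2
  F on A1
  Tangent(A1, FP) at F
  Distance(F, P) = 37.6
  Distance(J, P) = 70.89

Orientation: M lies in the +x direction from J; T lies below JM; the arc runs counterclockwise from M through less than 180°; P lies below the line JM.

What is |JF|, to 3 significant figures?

34.4

J is at the origin; JM is horizontal with |JM| = 37.2 and M on the +x side, so M = (37.2, 0.00). Since A1 is tangent to JM there, TM ⟂ JM, so T = M + (0, -8.2) = (37.2, -8.20). Since TF ⟂ FP (tangency), |TP| = √(8.2² + 37.6²) = 38.5 regardless of where F sits on A1. So P lies on both circle(J, 70.89) and circle(T, 38.5); the below-JM intersection is P = (58.2, -40.4). F is the foot of the tangent from P: F = (31.4, -14.0).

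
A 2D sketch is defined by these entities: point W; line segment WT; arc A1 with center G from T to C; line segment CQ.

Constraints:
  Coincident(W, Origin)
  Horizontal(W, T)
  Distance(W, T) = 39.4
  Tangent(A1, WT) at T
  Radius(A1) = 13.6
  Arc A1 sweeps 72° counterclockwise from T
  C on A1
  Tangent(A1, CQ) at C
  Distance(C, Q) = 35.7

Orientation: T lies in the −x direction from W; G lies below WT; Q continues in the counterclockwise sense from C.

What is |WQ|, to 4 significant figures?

76.78

W is at the origin; W and T share the same y with |WT| = 39.4 and T on the −x side, so T = (-39.40, 0.000). The tangent condition forces GT to be normal to WT, so G = T + (0, -13.6) = (-39.40, -13.60). On A1, T sits at bearing 90° from G; a 72° counterclockwise sweep puts C at bearing 162°, so C = G + 13.6·(cos 162°, sin 162°) = (-52.33, -9.397). The tangent condition forces GC to be normal to CQ, so CQ runs along (−sin 162°, cos 162°); with |CQ| = 35.7, Q = (-63.37, -43.35). Then |WQ| = |Q − W| = 76.78.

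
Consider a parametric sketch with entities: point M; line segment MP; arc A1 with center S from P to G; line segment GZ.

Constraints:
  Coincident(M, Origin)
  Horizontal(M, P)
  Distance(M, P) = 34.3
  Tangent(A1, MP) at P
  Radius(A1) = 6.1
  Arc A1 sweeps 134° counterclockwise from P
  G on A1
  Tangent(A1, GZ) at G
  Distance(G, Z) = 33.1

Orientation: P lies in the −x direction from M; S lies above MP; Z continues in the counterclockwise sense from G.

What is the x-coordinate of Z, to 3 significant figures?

-52.9

M is at the origin; MP is horizontal with |MP| = 34.3 and P on the −x side, so P = (-34.3, 0.00). Tangency of A1 to MP means the radius SP is perpendicular to MP, so S = P + (0, 6.1) = (-34.3, 6.10). On A1, P sits at bearing -90° from S; a 134° counterclockwise sweep puts G at bearing 44°, so G = S + 6.1·(cos 44°, sin 44°) = (-29.9, 10.3). The tangent condition forces SG to be normal to GZ, so GZ runs along (−sin 44°, cos 44°); with |GZ| = 33.1, Z = (-52.9, 34.1). So Z.x = -52.9.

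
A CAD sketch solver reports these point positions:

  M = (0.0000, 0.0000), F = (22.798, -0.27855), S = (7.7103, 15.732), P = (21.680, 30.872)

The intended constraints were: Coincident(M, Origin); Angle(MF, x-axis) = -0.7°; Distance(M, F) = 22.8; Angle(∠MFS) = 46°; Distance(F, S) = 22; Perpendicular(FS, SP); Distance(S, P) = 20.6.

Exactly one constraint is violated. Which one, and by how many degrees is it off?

Perpendicular(FS, SP) — off by 4.00°.

M = (0.00, 0.00) ✓; MF at -0.7000° ✓; |MF| = 22.80 ✓; ∠MFS = 46.00° ✓; |FS| = 22.00 ✓; ∠(FS, SP) = 86.00° ✗; |SP| = 20.60 ✓.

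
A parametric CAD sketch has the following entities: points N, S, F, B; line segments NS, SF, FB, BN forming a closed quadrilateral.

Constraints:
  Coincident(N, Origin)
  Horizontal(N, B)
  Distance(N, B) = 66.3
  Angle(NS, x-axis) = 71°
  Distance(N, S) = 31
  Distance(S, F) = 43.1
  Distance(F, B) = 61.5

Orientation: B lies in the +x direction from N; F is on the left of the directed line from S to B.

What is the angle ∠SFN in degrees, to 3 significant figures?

12.9°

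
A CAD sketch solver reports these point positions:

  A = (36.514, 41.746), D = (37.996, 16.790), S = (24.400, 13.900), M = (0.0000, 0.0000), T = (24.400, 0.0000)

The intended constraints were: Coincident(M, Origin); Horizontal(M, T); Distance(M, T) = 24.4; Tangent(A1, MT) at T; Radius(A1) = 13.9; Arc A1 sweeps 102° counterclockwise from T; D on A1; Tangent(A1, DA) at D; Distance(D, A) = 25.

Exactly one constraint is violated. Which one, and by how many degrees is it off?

Tangent(A1, DA) at D — off by 8.60°.

M = (0.00, 0.00) ✓; M.y = 0.00, T.y = 0.00 ✓; |MT| = 24.40 ✓; ∠(ST, TM) = 90.00° ✓; |ST| = 13.90 ✓; bearing(S→D) − bearing(S→T) = 102.0° ✓; |SD| = 13.90 ✓; ∠(SD, DA) = 98.60° ✗; |DA| = 25.00 ✓.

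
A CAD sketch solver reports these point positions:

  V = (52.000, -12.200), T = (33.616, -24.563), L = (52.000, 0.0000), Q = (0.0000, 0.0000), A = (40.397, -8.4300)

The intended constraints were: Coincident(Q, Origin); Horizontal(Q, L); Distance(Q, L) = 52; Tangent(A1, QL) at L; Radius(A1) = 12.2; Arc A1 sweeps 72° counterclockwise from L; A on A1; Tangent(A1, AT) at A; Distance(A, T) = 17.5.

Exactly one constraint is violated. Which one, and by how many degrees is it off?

Tangent(A1, AT) at A — off by 4.80°.

Q = (0.00, 0.00) ✓; Q.y = 0.00, L.y = 0.00 ✓; |QL| = 52.00 ✓; ∠(VL, LQ) = 90.00° ✓; |VL| = 12.20 ✓; bearing(V→A) − bearing(V→L) = 72.00° ✓; |VA| = 12.20 ✓; ∠(VA, AT) = 94.80° ✗; |AT| = 17.50 ✓.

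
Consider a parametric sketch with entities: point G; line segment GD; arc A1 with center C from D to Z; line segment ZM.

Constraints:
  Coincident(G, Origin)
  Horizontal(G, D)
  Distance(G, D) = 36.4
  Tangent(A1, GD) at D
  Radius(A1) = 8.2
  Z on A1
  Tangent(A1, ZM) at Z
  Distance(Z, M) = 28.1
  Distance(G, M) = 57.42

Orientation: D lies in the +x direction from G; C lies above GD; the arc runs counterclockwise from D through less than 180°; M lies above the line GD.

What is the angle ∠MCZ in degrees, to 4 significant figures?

73.73°

Checks: |CZ| = 8.200 ✓; ∠(CZ, ZM) = 90.00° ✓; |ZM| = 28.10 ✓; |GM| = 57.42 ✓.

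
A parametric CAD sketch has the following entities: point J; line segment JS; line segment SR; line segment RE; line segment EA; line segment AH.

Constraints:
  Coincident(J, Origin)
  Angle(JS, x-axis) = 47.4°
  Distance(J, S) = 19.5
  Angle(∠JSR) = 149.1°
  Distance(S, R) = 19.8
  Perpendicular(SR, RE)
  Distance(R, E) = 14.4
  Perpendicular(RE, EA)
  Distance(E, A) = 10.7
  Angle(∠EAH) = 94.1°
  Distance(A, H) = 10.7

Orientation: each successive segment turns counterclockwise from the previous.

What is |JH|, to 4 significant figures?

25.84

J is at the origin; JS runs at 47.4° with length 19.5, so S = (13.20, 14.35). ∠JSR = 149.1° gives SR at 78.30° from the x-axis; with |SR| = 19.8, R = (17.21, 33.74). SR is perpendicular to RE, so RE runs at 168.3°; with |RE| = 14.4, E = (3.113, 36.66). RE is perpendicular to EA, so EA runs at -101.7°; with |EA| = 10.7, A = (0.9436, 26.18). ∠EAH = 94.1° gives AH at -15.80° from the x-axis; with |AH| = 10.7, H = (11.24, 23.27). Then |JH| = |H − J| = 25.84.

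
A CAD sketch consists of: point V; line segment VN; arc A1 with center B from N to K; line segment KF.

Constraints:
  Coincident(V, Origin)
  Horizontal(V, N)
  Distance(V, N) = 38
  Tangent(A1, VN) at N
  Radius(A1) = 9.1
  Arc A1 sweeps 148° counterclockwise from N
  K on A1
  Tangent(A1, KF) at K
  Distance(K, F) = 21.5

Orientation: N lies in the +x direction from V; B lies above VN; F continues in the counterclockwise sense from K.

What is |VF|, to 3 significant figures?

37.4

V is at the origin; VN is horizontal with |VN| = 38.0 and N on the +x side, so N = (38.0, 0.00). Since A1 is tangent to VN there, BN ⟂ VN, so B = N + (0, 9.1) = (38.0, 9.10). On A1, N sits at bearing -90° from B; a 148° counterclockwise sweep puts K at bearing 58°, so K = B + 9.1·(cos 58°, sin 58°) = (42.8, 16.8). A1 meets KF tangentially, so BK is at right angles to KF, so KF runs along (−sin 58°, cos 58°); with |KF| = 21.5, F = (24.6, 28.2). Then |VF| = |F − V| = 37.4.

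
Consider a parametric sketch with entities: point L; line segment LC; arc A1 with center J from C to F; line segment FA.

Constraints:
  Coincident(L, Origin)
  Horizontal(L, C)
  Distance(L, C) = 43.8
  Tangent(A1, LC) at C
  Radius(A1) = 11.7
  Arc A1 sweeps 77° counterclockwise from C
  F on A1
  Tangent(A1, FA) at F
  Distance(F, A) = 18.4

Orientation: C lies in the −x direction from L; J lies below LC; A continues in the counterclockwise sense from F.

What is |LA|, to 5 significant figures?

65.192

On A1, C sits at bearing 90° from J; a 77° counterclockwise sweep puts F at bearing 167°, so F = J + 11.7·(cos 167°, sin 167°) = (-55.200, -9.0681). The tangent condition forces JF to be normal to FA, so FA runs along (−sin 167°, cos 167°); with |FA| = 18.4, A = (-59.339, -26.996). Then |LA| = |A − L| = 65.192.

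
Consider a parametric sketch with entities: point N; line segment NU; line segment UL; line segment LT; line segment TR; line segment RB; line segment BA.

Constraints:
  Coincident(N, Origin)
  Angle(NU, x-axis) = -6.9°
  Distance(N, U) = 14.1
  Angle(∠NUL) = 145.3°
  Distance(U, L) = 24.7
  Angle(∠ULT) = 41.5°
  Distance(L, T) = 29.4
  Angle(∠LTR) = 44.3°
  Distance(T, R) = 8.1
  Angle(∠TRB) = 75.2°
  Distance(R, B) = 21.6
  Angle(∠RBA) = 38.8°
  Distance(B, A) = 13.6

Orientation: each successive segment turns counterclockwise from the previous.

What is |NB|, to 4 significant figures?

36.79

N is at the origin; NU runs at -6.9° with length 14.1, so U = (14.00, -1.694). ∠NUL = 145.3° gives UL at 27.80° from the x-axis; with |UL| = 24.7, L = (35.85, 9.826). ∠ULT = 41.5° gives LT at 166.3° from the x-axis; with |LT| = 29.4, T = (7.283, 16.79). ∠LTR = 44.3° gives TR at -58.00° from the x-axis; with |TR| = 8.1, R = (11.58, 9.920). ∠TRB = 75.2° gives RB at 46.80° from the x-axis; with |RB| = 21.6, B = (26.36, 25.67). Then |NB| = |B − N| = 36.79.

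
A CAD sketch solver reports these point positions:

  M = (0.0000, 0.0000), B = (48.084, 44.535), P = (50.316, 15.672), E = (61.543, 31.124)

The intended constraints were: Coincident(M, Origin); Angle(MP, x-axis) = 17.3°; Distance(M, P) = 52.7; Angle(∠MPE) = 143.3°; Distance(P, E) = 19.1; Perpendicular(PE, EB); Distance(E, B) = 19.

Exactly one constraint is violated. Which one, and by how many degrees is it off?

Perpendicular(PE, EB) — off by 8.90°.

M = (0.00, 0.00) ✓; MP at 17.30° ✓; |MP| = 52.70 ✓; ∠MPE = 143.3° ✓; |PE| = 19.10 ✓; ∠(PE, EB) = 81.10° ✗; |EB| = 19.00 ✓.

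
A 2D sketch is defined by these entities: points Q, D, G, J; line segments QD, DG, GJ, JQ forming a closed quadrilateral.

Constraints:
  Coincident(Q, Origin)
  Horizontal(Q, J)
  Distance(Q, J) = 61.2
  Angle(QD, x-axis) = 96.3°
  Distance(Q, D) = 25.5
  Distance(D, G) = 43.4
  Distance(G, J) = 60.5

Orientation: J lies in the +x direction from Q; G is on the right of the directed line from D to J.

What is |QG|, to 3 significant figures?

17.9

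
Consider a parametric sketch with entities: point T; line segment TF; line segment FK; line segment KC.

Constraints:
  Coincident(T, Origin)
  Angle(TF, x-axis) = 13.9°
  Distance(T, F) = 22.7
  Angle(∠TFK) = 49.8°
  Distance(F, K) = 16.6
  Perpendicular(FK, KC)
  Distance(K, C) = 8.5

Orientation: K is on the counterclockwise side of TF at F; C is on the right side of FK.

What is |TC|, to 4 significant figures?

25.91

∠TFK = 49.8°, so FK runs at 13.9° + (180° − 49.8°) = 144.1° from the x-axis; with |FK| = 16.6, K = F + 16.6·(cos 144.1°, sin 144.1°) = (8.589, 15.19). The perpendicularity gives KC at right angles to FK; with |KC| = 8.5 on the right of FK, C = K + 8.5·(0.5864, 0.8100) = (13.57, 22.07). Then |TC| = |C − T| = 25.91.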